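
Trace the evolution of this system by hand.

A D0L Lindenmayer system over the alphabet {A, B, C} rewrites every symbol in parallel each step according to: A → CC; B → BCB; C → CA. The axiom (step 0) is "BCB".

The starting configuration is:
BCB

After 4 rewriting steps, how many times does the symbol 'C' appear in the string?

0) BCB
1) BCBCABCB
2) BCBCABCBCACCBCBCABCB
3) BCBCABCBCACCBCBCABCBCACCCACABCBCABCBCACCBCBCABCB
4) BCBCABCBCACCBCBCABCBCACCCACABCBCABCBCACCBCBCABCBCACCCACACACCCACCBCBCABCBCACCBCBCABCBCACCCACABCBCABCBCACCBCBCABCB

57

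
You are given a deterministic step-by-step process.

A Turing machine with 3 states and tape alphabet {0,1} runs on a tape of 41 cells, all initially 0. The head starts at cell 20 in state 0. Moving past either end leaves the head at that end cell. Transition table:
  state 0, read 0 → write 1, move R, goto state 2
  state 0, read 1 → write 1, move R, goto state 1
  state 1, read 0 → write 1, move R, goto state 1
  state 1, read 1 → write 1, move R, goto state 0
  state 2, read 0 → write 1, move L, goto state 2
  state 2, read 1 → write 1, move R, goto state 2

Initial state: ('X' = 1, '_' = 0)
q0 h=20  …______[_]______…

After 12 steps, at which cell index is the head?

step 0: q0 h=20  …______[_]______…
step 1: q2 h=21  …_____X[_]______…
step 2: q2 h=20  …______[X]X_____…
step 3: q2 h=21  …_____X[X]______…
step 4: q2 h=22  …____XX[_]______…
step 5: q2 h=21  …_____X[X]X_____…
step 6: q2 h=22  …____XX[X]______…
step 7: q2 h=23  …___XXX[_]______…
step 8: q2 h=22  …____XX[X]X_____…
step 9: q2 h=23  …___XXX[X]______…
step 10: q2 h=24  …__XXXX[_]______…
step 11: q2 h=23  …___XXX[X]X_____…
step 12: q2 h=24  …__XXXX[X]______…

24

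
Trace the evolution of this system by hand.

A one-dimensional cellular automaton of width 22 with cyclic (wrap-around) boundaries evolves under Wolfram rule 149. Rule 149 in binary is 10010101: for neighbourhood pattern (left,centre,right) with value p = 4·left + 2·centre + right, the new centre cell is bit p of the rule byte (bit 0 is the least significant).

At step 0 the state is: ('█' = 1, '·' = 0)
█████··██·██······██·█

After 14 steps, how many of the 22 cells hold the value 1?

11

k=0  █████··██·██······██·█
k=1  ████·█······█████·····
k=2  ·██··██████··███·████·
k=3  ···█··████·█··█···██·█
k=4  ██·██··██··██·███····█
k=5  █····█···█·····█·███··
k=6  ████·███·█████·█··█·█·
k=7  ·██···█···███··██·█·█·
k=8  ···██·███··█·█····█·██
k=9  ██·····█·█·█·████·█···
k=10  ··████·█·█·█··██··███·
k=11  █··██··█·█·██···█··█·█
k=12  ·█···█·█·█···██·██·█··
k=13  ·███·█·█·███·······███
k=14  ··█··█·█··█·██████··█·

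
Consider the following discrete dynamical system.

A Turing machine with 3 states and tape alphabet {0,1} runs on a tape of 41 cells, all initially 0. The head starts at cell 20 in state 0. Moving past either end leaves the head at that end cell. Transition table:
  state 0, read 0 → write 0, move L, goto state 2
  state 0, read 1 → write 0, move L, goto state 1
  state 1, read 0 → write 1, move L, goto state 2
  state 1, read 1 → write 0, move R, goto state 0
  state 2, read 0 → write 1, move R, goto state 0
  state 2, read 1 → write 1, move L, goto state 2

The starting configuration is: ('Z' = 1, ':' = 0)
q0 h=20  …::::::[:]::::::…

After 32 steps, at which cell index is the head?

14

0) q0 h=20  …::::::[:]::::::…
1) q2 h=19  …::::::[:]::::::…
2) q0 h=20  …:::::Z[:]::::::…
3) q2 h=19  …::::::[Z]::::::…
4) q2 h=18  …::::::[:]Z:::::…
5) q0 h=19  …:::::Z[Z]::::::…
6) q1 h=18  …::::::[Z]::::::…
7) q0 h=19  …::::::[:]::::::…
8) q2 h=18  …::::::[:]::::::…
9) q0 h=19  …:::::Z[:]::::::…
10) q2 h=18  …::::::[Z]::::::…
11) q2 h=17  …::::::[:]Z:::::…
12) q0 h=18  …:::::Z[Z]::::::…
13) q1 h=17  …::::::[Z]::::::…
14) q0 h=18  …::::::[:]::::::…
15) q2 h=17  …::::::[:]::::::…
16) q0 h=18  …:::::Z[:]::::::…
17) q2 h=17  …::::::[Z]::::::…
18) q2 h=16  …::::::[:]Z:::::…
19) q0 h=17  …:::::Z[Z]::::::…
20) q1 h=16  …::::::[Z]::::::…
21) q0 h=17  …::::::[:]::::::…
22) q2 h=16  …::::::[:]::::::…
23) q0 h=17  …:::::Z[:]::::::…
24) q2 h=16  …::::::[Z]::::::…
25) q2 h=15  …::::::[:]Z:::::…
26) q0 h=16  …:::::Z[Z]::::::…
27) q1 h=15  …::::::[Z]::::::…
28) q0 h=16  …::::::[:]::::::…
29) q2 h=15  …::::::[:]::::::…
30) q0 h=16  …:::::Z[:]::::::…
31) q2 h=15  …::::::[Z]::::::…
32) q2 h=14  …::::::[:]Z:::::…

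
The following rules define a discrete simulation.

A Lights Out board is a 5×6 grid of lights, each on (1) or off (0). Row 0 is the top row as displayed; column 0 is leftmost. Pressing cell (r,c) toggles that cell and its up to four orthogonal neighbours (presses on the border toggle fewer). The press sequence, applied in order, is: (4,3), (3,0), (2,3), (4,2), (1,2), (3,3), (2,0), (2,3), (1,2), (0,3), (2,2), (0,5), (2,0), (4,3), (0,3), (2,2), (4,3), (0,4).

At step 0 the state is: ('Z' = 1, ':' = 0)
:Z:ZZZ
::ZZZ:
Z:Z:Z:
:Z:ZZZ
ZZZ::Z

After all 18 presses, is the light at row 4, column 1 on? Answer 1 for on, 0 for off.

0

gen 0: :Z:ZZZ
::ZZZ:
Z:Z:Z:
:Z:ZZZ
ZZZ::Z
gen 1: :Z:ZZZ
::ZZZ:
Z:Z:Z:
:Z::ZZ
ZZ:ZZZ
gen 2: :Z:ZZZ
::ZZZ:
::Z:Z:
Z:::ZZ
:Z:ZZZ
gen 3: :Z:ZZZ
::Z:Z:
:::Z::
Z::ZZZ
:Z:ZZZ
gen 4: :Z:ZZZ
::Z:Z:
:::Z::
Z:ZZZZ
::Z:ZZ
gen 5: :ZZZZZ
:Z:ZZ:
::ZZ::
Z:ZZZZ
::Z:ZZ
gen 6: :ZZZZZ
:Z:ZZ:
::Z:::
Z::::Z
::ZZZZ
gen 7: :ZZZZZ
ZZ:ZZ:
ZZZ:::
:::::Z
::ZZZZ
gen 8: :ZZZZZ
ZZ::Z:
ZZ:ZZ:
:::Z:Z
::ZZZZ
gen 9: :Z:ZZZ
Z:ZZZ:
ZZZZZ:
:::Z:Z
::ZZZZ
gen 10: :ZZ::Z
Z:Z:Z:
ZZZZZ:
:::Z:Z
::ZZZZ
gen 11: :ZZ::Z
Z:::Z:
Z:::Z:
::ZZ:Z
::ZZZZ
gen 12: :ZZ:Z:
Z:::ZZ
Z:::Z:
::ZZ:Z
::ZZZZ
gen 13: :ZZ:Z:
::::ZZ
:Z::Z:
Z:ZZ:Z
::ZZZZ
gen 14: :ZZ:Z:
::::ZZ
:Z::Z:
Z:Z::Z
:::::Z
gen 15: :Z:Z::
:::ZZZ
:Z::Z:
Z:Z::Z
:::::Z
gen 16: :Z:Z::
::ZZZZ
::ZZZ:
Z::::Z
:::::Z
gen 17: :Z:Z::
::ZZZZ
::ZZZ:
Z::Z:Z
::ZZZZ
gen 18: :Z::ZZ
::ZZ:Z
::ZZZ:
Z::Z:Z
::ZZZZ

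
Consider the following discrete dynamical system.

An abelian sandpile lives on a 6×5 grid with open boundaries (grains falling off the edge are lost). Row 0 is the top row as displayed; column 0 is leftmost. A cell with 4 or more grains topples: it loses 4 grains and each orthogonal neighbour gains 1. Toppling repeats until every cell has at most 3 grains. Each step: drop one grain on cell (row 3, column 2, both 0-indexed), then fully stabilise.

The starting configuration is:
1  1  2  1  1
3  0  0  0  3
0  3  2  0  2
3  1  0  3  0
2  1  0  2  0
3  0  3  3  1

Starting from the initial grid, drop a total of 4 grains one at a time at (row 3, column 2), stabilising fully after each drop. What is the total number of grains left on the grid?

gen 0: 1  1  2  1  1
3  0  0  0  3
0  3  2  0  2
3  1  0  3  0
2  1  0  2  0
3  0  3  3  1
gen 1: 1  1  2  1  1
3  0  0  0  3
0  3  2  0  2
3  1  1  3  0
2  1  0  2  0
3  0  3  3  1
gen 2: 1  1  2  1  1
3  0  0  0  3
0  3  2  0  2
3  1  2  3  0
2  1  0  2  0
3  0  3  3  1
gen 3: 1  1  2  1  1
3  0  0  0  3
0  3  2  0  2
3  1  3  3  0
2  1  0  2  0
3  0  3  3  1
gen 4: 1  1  2  1  1
3  0  0  0  3
0  3  3  1  2
3  2  1  0  1
2  1  1  3  0
3  0  3  3  1

45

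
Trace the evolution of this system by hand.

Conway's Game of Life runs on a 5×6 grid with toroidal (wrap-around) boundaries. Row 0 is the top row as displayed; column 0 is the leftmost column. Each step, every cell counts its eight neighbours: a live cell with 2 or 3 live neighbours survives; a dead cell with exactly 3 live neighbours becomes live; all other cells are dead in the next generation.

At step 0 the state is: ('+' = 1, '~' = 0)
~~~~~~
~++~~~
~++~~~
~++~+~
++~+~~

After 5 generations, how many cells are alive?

0) ~~~~~~
~++~~~
~++~~~
~++~+~
++~+~~
1) +~~~~~
~++~~~
+~~~~~
~~~~~~
++~+~~
2) +~~~~~
++~~~~
~+~~~~
++~~~~
++~~~~
3) ~~~~~+
++~~~~
~~+~~~
~~+~~~
~~~~~+
4) ~~~~~+
++~~~~
~~+~~~
~~~~~~
~~~~~~
5) +~~~~~
++~~~~
~+~~~~
~~~~~~
~~~~~~

4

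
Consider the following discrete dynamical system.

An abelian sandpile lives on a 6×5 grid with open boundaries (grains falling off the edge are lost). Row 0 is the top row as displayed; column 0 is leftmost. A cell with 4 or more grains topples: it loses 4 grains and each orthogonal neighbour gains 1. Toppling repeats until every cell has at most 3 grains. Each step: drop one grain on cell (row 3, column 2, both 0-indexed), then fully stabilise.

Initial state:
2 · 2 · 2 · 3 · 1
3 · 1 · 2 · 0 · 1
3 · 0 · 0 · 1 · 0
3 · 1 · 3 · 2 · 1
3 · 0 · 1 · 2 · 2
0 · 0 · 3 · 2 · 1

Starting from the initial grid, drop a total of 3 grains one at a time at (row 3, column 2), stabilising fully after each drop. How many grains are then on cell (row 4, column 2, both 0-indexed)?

0) 2 · 2 · 2 · 3 · 1
3 · 1 · 2 · 0 · 1
3 · 0 · 0 · 1 · 0
3 · 1 · 3 · 2 · 1
3 · 0 · 1 · 2 · 2
0 · 0 · 3 · 2 · 1
1) 2 · 2 · 2 · 3 · 1
3 · 1 · 2 · 0 · 1
3 · 0 · 1 · 1 · 0
3 · 2 · 0 · 3 · 1
3 · 0 · 2 · 2 · 2
0 · 0 · 3 · 2 · 1
2) 2 · 2 · 2 · 3 · 1
3 · 1 · 2 · 0 · 1
3 · 0 · 1 · 1 · 0
3 · 2 · 1 · 3 · 1
3 · 0 · 2 · 2 · 2
0 · 0 · 3 · 2 · 1
3) 2 · 2 · 2 · 3 · 1
3 · 1 · 2 · 0 · 1
3 · 0 · 1 · 1 · 0
3 · 2 · 2 · 3 · 1
3 · 0 · 2 · 2 · 2
0 · 0 · 3 · 2 · 1

2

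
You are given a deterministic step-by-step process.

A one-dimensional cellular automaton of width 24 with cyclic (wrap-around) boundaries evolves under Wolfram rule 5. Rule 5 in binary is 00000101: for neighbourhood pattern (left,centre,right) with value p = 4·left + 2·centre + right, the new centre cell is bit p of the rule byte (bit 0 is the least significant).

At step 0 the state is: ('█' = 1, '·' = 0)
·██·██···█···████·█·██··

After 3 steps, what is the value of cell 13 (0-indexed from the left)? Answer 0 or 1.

0

0) ·██·██···█···████·█·██··
1) ·······█·█·█······█····█
2) ·█████·█·█·█·████·█·██·█
3) ·······█·█·█······█····█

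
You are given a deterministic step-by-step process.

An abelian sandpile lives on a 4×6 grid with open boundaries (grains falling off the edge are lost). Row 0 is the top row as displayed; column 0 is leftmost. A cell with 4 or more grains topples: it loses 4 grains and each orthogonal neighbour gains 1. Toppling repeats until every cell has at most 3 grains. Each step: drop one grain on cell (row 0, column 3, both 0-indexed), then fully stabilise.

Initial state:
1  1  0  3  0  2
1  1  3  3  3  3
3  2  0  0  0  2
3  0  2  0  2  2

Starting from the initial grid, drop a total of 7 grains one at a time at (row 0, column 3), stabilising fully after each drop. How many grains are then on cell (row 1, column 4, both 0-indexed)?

1

k=0  1  1  0  3  0  2
1  1  3  3  3  3
3  2  0  0  0  2
3  0  2  0  2  2
k=1  1  1  2  1  2  3
1  2  0  2  1  0
3  2  1  1  1  3
3  0  2  0  2  2
k=2  1  1  2  2  2  3
1  2  0  2  1  0
3  2  1  1  1  3
3  0  2  0  2  2
k=3  1  1  2  3  2  3
1  2  0  2  1  0
3  2  1  1  1  3
3  0  2  0  2  2
k=4  1  1  3  0  3  3
1  2  0  3  1  0
3  2  1  1  1  3
3  0  2  0  2  2
k=5  1  1  3  1  3  3
1  2  0  3  1  0
3  2  1  1  1  3
3  0  2  0  2  2
k=6  1  1  3  2  3  3
1  2  0  3  1  0
3  2  1  1  1  3
3  0  2  0  2  2
k=7  1  1  3  3  3  3
1  2  0  3  1  0
3  2  1  1  1  3
3  0  2  0  2  2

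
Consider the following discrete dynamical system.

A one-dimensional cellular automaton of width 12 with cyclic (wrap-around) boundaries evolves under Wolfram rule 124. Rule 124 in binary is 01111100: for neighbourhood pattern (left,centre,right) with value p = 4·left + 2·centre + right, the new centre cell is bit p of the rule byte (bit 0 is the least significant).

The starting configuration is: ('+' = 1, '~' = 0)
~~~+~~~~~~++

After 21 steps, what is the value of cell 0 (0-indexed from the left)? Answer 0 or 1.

1

[0] ~~~+~~~~~~++
[1] +~~++~~~~~++
[2] ++~+++~~~~+~
[3] ++++~++~~~++
[4] ~~~+++++~~+~
[5] ~~~+~~~++~++
[6] +~~++~~+++++
[7] ++~+++~+~~~~
[8] ++++~++++~~~
[9] +~~+++~~++~~
[10] ++~+~++~+++~
[11] +++++++++~++
[12] ~~~~~~~~+++~
[13] ~~~~~~~~+~++
[14] +~~~~~~~++++
[15] ++~~~~~~+~~~
[16] +++~~~~~++~~
[17] +~++~~~~+++~
[18] +++++~~~+~++
[19] ~~~~++~~+++~
[20] ~~~~+++~+~++
[21] +~~~+~++++++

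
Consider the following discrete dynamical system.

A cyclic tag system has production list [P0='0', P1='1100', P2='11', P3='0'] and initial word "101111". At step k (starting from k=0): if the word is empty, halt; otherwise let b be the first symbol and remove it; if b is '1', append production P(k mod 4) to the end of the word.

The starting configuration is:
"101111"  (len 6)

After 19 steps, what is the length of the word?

t=0: "101111"  (len 6)
t=1: "011110"  (len 6)
t=2: "11110"  (len 5)
t=3: "111011"  (len 6)
t=4: "110110"  (len 6)
t=5: "101100"  (len 6)
t=6: "011001100"  (len 9)
t=7: "11001100"  (len 8)
t=8: "10011000"  (len 8)
t=9: "00110000"  (len 8)
t=10: "0110000"  (len 7)
t=11: "110000"  (len 6)
t=12: "100000"  (len 6)
t=13: "000000"  (len 6)
t=14: "00000"  (len 5)
t=15: "0000"  (len 4)
t=16: "000"  (len 3)
t=17: "00"  (len 2)
t=18: "0"  (len 1)
t=19: (halted — word empty)

0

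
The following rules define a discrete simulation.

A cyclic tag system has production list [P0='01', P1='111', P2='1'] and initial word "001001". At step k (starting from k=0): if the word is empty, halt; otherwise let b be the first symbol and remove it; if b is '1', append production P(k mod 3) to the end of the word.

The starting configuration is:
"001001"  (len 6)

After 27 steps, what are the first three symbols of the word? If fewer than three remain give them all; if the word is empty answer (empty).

step 0: "001001"  (len 6)
step 1: "01001"  (len 5)
step 2: "1001"  (len 4)
step 3: "0011"  (len 4)
step 4: "011"  (len 3)
step 5: "11"  (len 2)
step 6: "11"  (len 2)
step 7: "101"  (len 3)
step 8: "01111"  (len 5)
step 9: "1111"  (len 4)
step 10: "11101"  (len 5)
step 11: "1101111"  (len 7)
step 12: "1011111"  (len 7)
step 13: "01111101"  (len 8)
step 14: "1111101"  (len 7)
step 15: "1111011"  (len 7)
step 16: "11101101"  (len 8)
step 17: "1101101111"  (len 10)
step 18: "1011011111"  (len 10)
step 19: "01101111101"  (len 11)
step 20: "1101111101"  (len 10)
step 21: "1011111011"  (len 10)
step 22: "01111101101"  (len 11)
step 23: "1111101101"  (len 10)
step 24: "1111011011"  (len 10)
step 25: "11101101101"  (len 11)
step 26: "1101101101111"  (len 13)
step 27: "1011011011111"  (len 13)

101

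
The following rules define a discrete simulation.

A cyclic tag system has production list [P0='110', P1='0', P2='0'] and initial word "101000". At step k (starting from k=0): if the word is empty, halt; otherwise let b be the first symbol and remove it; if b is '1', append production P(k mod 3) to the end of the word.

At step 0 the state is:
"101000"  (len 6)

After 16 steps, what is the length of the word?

gen 0: "101000"  (len 6)
gen 1: "01000110"  (len 8)
gen 2: "1000110"  (len 7)
gen 3: "0001100"  (len 7)
gen 4: "001100"  (len 6)
gen 5: "01100"  (len 5)
gen 6: "1100"  (len 4)
gen 7: "100110"  (len 6)
gen 8: "001100"  (len 6)
gen 9: "01100"  (len 5)
gen 10: "1100"  (len 4)
gen 11: "1000"  (len 4)
gen 12: "0000"  (len 4)
gen 13: "000"  (len 3)
gen 14: "00"  (len 2)
gen 15: "0"  (len 1)
gen 16: (halted — word empty)

0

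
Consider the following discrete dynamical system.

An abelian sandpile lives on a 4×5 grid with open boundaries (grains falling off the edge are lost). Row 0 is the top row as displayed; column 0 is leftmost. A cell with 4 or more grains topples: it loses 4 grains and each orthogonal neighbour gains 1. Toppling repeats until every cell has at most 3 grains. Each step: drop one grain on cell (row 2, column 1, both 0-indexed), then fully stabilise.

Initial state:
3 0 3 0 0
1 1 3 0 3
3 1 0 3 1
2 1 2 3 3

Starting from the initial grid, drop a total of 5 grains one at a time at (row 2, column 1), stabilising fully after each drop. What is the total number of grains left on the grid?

step 0: 3 0 3 0 0
1 1 3 0 3
3 1 0 3 1
2 1 2 3 3
step 1: 3 0 3 0 0
1 1 3 0 3
3 2 0 3 1
2 1 2 3 3
step 2: 3 0 3 0 0
1 1 3 0 3
3 3 0 3 1
2 1 2 3 3
step 3: 3 0 3 0 0
2 2 3 0 3
0 1 1 3 1
3 2 2 3 3
step 4: 3 0 3 0 0
2 2 3 0 3
0 2 1 3 1
3 2 2 3 3
step 5: 3 0 3 0 0
2 2 3 0 3
0 3 1 3 1
3 2 2 3 3

37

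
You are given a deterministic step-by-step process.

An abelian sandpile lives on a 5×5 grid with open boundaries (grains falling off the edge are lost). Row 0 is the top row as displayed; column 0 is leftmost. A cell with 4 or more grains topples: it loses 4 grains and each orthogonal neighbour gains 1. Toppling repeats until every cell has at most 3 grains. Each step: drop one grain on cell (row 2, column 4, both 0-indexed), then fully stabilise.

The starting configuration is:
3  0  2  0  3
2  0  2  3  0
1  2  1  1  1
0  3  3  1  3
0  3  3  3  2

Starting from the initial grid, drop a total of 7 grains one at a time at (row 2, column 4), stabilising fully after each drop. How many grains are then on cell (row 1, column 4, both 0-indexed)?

2

t=0: 3  0  2  0  3
2  0  2  3  0
1  2  1  1  1
0  3  3  1  3
0  3  3  3  2
t=1: 3  0  2  0  3
2  0  2  3  0
1  2  1  1  2
0  3  3  1  3
0  3  3  3  2
t=2: 3  0  2  0  3
2  0  2  3  0
1  2  1  1  3
0  3  3  1  3
0  3  3  3  2
t=3: 3  0  2  0  3
2  0  2  3  1
1  2  1  2  1
0  3  3  2  0
0  3  3  3  3
t=4: 3  0  2  0  3
2  0  2  3  1
1  2  1  2  2
0  3  3  2  0
0  3  3  3  3
t=5: 3  0  2  0  3
2  0  2  3  1
1  2  1  2  3
0  3  3  2  0
0  3  3  3  3
t=6: 3  0  2  0  3
2  0  2  3  2
1  2  1  3  0
0  3  3  2  1
0  3  3  3  3
t=7: 3  0  2  0  3
2  0  2  3  2
1  2  1  3  1
0  3  3  2  1
0  3  3  3  3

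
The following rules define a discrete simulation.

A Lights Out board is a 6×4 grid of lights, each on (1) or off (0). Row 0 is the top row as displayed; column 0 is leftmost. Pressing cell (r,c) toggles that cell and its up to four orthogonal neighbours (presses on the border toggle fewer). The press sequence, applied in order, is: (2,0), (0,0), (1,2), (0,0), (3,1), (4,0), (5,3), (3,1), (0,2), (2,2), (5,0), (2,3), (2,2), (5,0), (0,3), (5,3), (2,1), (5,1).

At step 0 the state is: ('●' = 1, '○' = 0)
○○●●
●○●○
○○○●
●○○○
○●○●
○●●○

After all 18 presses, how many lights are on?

11

k=0  ○○●●
●○●○
○○○●
●○○○
○●○●
○●●○
k=1  ○○●●
○○●○
●●○●
○○○○
○●○●
○●●○
k=2  ●●●●
●○●○
●●○●
○○○○
○●○●
○●●○
k=3  ●●○●
●●○●
●●●●
○○○○
○●○●
○●●○
k=4  ○○○●
○●○●
●●●●
○○○○
○●○●
○●●○
k=5  ○○○●
○●○●
●○●●
●●●○
○○○●
○●●○
k=6  ○○○●
○●○●
●○●●
○●●○
●●○●
●●●○
k=7  ○○○●
○●○●
●○●●
○●●○
●●○○
●●○●
k=8  ○○○●
○●○●
●●●●
●○○○
●○○○
●●○●
k=9  ○●●○
○●●●
●●●●
●○○○
●○○○
●●○●
k=10  ○●●○
○●○●
●○○○
●○●○
●○○○
●●○●
k=11  ○●●○
○●○●
●○○○
●○●○
○○○○
○○○●
k=12  ○●●○
○●○○
●○●●
●○●●
○○○○
○○○●
k=13  ○●●○
○●●○
●●○○
●○○●
○○○○
○○○●
k=14  ○●●○
○●●○
●●○○
●○○●
●○○○
●●○●
k=15  ○●○●
○●●●
●●○○
●○○●
●○○○
●●○●
k=16  ○●○●
○●●●
●●○○
●○○●
●○○●
●●●○
k=17  ○●○●
○○●●
○○●○
●●○●
●○○●
●●●○
k=18  ○●○●
○○●●
○○●○
●●○●
●●○●
○○○○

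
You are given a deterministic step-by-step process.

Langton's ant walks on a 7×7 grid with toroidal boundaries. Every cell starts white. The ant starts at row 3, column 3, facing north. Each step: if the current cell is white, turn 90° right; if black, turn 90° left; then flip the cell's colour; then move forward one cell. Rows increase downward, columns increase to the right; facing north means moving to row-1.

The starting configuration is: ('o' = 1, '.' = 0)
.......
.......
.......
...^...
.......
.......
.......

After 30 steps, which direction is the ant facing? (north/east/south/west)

north

gen 0: .......
.......
.......
...^...
.......
.......
.......
gen 1: .......
.......
.......
...o>..
.......
.......
.......
gen 2: .......
.......
.......
...oo..
....v..
.......
.......
gen 3: .......
.......
.......
...oo..
...<o..
.......
.......
gen 4: .......
.......
.......
...^o..
...oo..
.......
.......
gen 5: .......
.......
.......
..<.o..
...oo..
.......
.......
gen 6: .......
.......
..^....
..o.o..
...oo..
.......
.......
gen 7: .......
.......
..o>...
..o.o..
...oo..
.......
.......
gen 8: .......
.......
..oo...
..ovo..
...oo..
.......
.......
gen 9: .......
.......
..oo...
..<oo..
...oo..
.......
.......
gen 10: .......
.......
..oo...
...oo..
..voo..
.......
.......
gen 11: .......
.......
..oo...
...oo..
.<ooo..
.......
.......
gen 12: .......
.......
..oo...
.^.oo..
.oooo..
.......
.......
gen 13: .......
.......
..oo...
.o>oo..
.oooo..
.......
.......
gen 14: .......
.......
..oo...
.oooo..
.ovoo..
.......
.......
gen 15: .......
.......
..oo...
.oooo..
.o.>o..
.......
.......
gen 16: .......
.......
..oo...
.oo^o..
.o..o..
.......
.......
gen 17: .......
.......
..oo...
.o<.o..
.o..o..
.......
.......
gen 18: .......
.......
..oo...
.o..o..
.ov.o..
.......
.......
gen 19: .......
.......
..oo...
.o..o..
.<o.o..
.......
.......
gen 20: .......
.......
..oo...
.o..o..
..o.o..
.v.....
.......
gen 21: .......
.......
..oo...
.o..o..
..o.o..
<o.....
.......
gen 22: .......
.......
..oo...
.o..o..
^.o.o..
oo.....
.......
gen 23: .......
.......
..oo...
.o..o..
o>o.o..
oo.....
.......
gen 24: .......
.......
..oo...
.o..o..
ooo.o..
ov.....
.......
gen 25: .......
.......
..oo...
.o..o..
ooo.o..
o.>....
.......
gen 26: .......
.......
..oo...
.o..o..
ooo.o..
o.o....
..v....
gen 27: .......
.......
..oo...
.o..o..
ooo.o..
o.o....
.<o....
gen 28: .......
.......
..oo...
.o..o..
ooo.o..
o^o....
.oo....
gen 29: .......
.......
..oo...
.o..o..
ooo.o..
oo>....
.oo....
gen 30: .......
.......
..oo...
.o..o..
oo^.o..
oo.....
.oo....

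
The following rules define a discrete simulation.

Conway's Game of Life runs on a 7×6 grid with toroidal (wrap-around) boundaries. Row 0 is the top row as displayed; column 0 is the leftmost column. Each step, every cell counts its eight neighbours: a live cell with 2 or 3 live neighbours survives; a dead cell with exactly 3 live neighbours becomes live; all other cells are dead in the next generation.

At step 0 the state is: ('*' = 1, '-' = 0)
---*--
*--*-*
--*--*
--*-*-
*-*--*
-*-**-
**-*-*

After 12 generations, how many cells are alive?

step 0: ---*--
*--*-*
--*--*
--*-*-
*-*--*
-*-**-
**-*-*
step 1: -*-*--
*-**-*
***--*
*-*-*-
*-*--*
---*--
**-*-*
step 2: ---*--
---*-*
------
--*-*-
*-*-**
---*--
**-*--
step 3: *--*--
----*-
---**-
-*--*-
-**-**
---*--
---**-
step 4: ---*-*
----**
---***
**----
***-**
-----*
--***-
step 5: --*--*
*-----
---*--
------
--*-*-
------
--**-*
step 6: ******
------
------
---*--
------
--*-*-
--***-
step 7: **---*
******
------
------
---*--
--*-*-
*-----
step 8: ---*--
--***-
******
------
---*--
---*--
*-----
step 9: --***-
*-----
**---*
**---*
------
------
------
step 10: ---*--
*-***-
------
-*---*
*-----
------
---*--
step 11: ------
--***-
******
*-----
*-----
------
------
step 12: ---*--
*-----
*-----
--***-
------
------
------

6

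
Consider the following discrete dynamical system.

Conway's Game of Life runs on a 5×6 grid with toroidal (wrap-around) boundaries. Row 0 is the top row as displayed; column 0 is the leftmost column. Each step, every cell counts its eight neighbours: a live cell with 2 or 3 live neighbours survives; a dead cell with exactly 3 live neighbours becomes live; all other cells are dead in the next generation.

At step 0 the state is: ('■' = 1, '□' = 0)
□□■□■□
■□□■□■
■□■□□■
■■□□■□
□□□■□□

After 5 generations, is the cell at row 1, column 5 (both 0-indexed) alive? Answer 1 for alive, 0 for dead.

k=0  □□■□■□
■□□■□■
■□■□□■
■■□□■□
□□□■□□
k=1  □□■□■■
■□■■□□
□□■■□□
■■■■■□
□■■■■■
k=2  □□□□□□
□□□□□■
■□□□□■
■□□□□□
□□□□□□
k=3  □□□□□□
■□□□□■
■□□□□■
■□□□□■
□□□□□□
k=4  □□□□□□
■□□□□■
□■□□■□
■□□□□■
□□□□□□
k=5  □□□□□□
■□□□□■
□■□□■□
■□□□□■
□□□□□□

1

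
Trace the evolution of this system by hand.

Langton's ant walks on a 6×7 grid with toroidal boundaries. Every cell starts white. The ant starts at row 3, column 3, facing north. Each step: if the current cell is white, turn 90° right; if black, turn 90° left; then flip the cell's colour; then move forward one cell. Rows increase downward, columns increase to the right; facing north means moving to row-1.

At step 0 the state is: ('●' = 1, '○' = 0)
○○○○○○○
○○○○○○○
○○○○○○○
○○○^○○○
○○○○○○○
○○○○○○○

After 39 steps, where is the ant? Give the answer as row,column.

k=0  ○○○○○○○
○○○○○○○
○○○○○○○
○○○^○○○
○○○○○○○
○○○○○○○
k=1  ○○○○○○○
○○○○○○○
○○○○○○○
○○○●>○○
○○○○○○○
○○○○○○○
k=2  ○○○○○○○
○○○○○○○
○○○○○○○
○○○●●○○
○○○○v○○
○○○○○○○
k=3  ○○○○○○○
○○○○○○○
○○○○○○○
○○○●●○○
○○○<●○○
○○○○○○○
k=4  ○○○○○○○
○○○○○○○
○○○○○○○
○○○^●○○
○○○●●○○
○○○○○○○
k=5  ○○○○○○○
○○○○○○○
○○○○○○○
○○<○●○○
○○○●●○○
○○○○○○○
k=6  ○○○○○○○
○○○○○○○
○○^○○○○
○○●○●○○
○○○●●○○
○○○○○○○
k=7  ○○○○○○○
○○○○○○○
○○●>○○○
○○●○●○○
○○○●●○○
○○○○○○○
k=8  ○○○○○○○
○○○○○○○
○○●●○○○
○○●v●○○
○○○●●○○
○○○○○○○
k=9  ○○○○○○○
○○○○○○○
○○●●○○○
○○<●●○○
○○○●●○○
○○○○○○○
k=10  ○○○○○○○
○○○○○○○
○○●●○○○
○○○●●○○
○○v●●○○
○○○○○○○
k=11  ○○○○○○○
○○○○○○○
○○●●○○○
○○○●●○○
○<●●●○○
○○○○○○○
k=12  ○○○○○○○
○○○○○○○
○○●●○○○
○^○●●○○
○●●●●○○
○○○○○○○
k=13  ○○○○○○○
○○○○○○○
○○●●○○○
○●>●●○○
○●●●●○○
○○○○○○○
k=14  ○○○○○○○
○○○○○○○
○○●●○○○
○●●●●○○
○●v●●○○
○○○○○○○
k=15  ○○○○○○○
○○○○○○○
○○●●○○○
○●●●●○○
○●○>●○○
○○○○○○○
k=16  ○○○○○○○
○○○○○○○
○○●●○○○
○●●^●○○
○●○○●○○
○○○○○○○
k=17  ○○○○○○○
○○○○○○○
○○●●○○○
○●<○●○○
○●○○●○○
○○○○○○○
k=18  ○○○○○○○
○○○○○○○
○○●●○○○
○●○○●○○
○●v○●○○
○○○○○○○
k=19  ○○○○○○○
○○○○○○○
○○●●○○○
○●○○●○○
○<●○●○○
○○○○○○○
k=20  ○○○○○○○
○○○○○○○
○○●●○○○
○●○○●○○
○○●○●○○
○v○○○○○
k=21  ○○○○○○○
○○○○○○○
○○●●○○○
○●○○●○○
○○●○●○○
<●○○○○○
k=22  ○○○○○○○
○○○○○○○
○○●●○○○
○●○○●○○
^○●○●○○
●●○○○○○
k=23  ○○○○○○○
○○○○○○○
○○●●○○○
○●○○●○○
●>●○●○○
●●○○○○○
k=24  ○○○○○○○
○○○○○○○
○○●●○○○
○●○○●○○
●●●○●○○
●v○○○○○
k=25  ○○○○○○○
○○○○○○○
○○●●○○○
○●○○●○○
●●●○●○○
●○>○○○○
k=26  ○○v○○○○
○○○○○○○
○○●●○○○
○●○○●○○
●●●○●○○
●○●○○○○
k=27  ○<●○○○○
○○○○○○○
○○●●○○○
○●○○●○○
●●●○●○○
●○●○○○○
k=28  ○●●○○○○
○○○○○○○
○○●●○○○
○●○○●○○
●●●○●○○
●^●○○○○
k=29  ○●●○○○○
○○○○○○○
○○●●○○○
○●○○●○○
●●●○●○○
●●>○○○○
k=30  ○●●○○○○
○○○○○○○
○○●●○○○
○●○○●○○
●●^○●○○
●●○○○○○
k=31  ○●●○○○○
○○○○○○○
○○●●○○○
○●○○●○○
●<○○●○○
●●○○○○○
k=32  ○●●○○○○
○○○○○○○
○○●●○○○
○●○○●○○
●○○○●○○
●v○○○○○
k=33  ○●●○○○○
○○○○○○○
○○●●○○○
○●○○●○○
●○○○●○○
●○>○○○○
k=34  ○●v○○○○
○○○○○○○
○○●●○○○
○●○○●○○
●○○○●○○
●○●○○○○
k=35  ○●○>○○○
○○○○○○○
○○●●○○○
○●○○●○○
●○○○●○○
●○●○○○○
k=36  ○●○●○○○
○○○v○○○
○○●●○○○
○●○○●○○
●○○○●○○
●○●○○○○
k=37  ○●○●○○○
○○<●○○○
○○●●○○○
○●○○●○○
●○○○●○○
●○●○○○○
k=38  ○●^●○○○
○○●●○○○
○○●●○○○
○●○○●○○
●○○○●○○
●○●○○○○
k=39  ○●●>○○○
○○●●○○○
○○●●○○○
○●○○●○○
●○○○●○○
●○●○○○○

0,3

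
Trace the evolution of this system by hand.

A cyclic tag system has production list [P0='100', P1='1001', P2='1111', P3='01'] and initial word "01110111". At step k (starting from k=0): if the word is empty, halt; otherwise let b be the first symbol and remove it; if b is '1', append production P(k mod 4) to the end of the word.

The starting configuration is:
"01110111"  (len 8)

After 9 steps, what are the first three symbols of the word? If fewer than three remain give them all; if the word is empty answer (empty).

step 0: "01110111"  (len 8)
step 1: "1110111"  (len 7)
step 2: "1101111001"  (len 10)
step 3: "1011110011111"  (len 13)
step 4: "01111001111101"  (len 14)
step 5: "1111001111101"  (len 13)
step 6: "1110011111011001"  (len 16)
step 7: "1100111110110011111"  (len 19)
step 8: "10011111011001111101"  (len 20)
step 9: "0011111011001111101100"  (len 22)

001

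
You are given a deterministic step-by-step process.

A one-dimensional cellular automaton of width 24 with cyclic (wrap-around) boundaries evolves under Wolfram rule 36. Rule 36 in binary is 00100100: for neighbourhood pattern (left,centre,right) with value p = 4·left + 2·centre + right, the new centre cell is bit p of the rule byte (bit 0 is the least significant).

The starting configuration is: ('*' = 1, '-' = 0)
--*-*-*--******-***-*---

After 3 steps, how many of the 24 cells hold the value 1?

1

0) --*-*-*--******-***-*---
1) --*****--------*---**---
2) ---------------*--------
3) ---------------*--------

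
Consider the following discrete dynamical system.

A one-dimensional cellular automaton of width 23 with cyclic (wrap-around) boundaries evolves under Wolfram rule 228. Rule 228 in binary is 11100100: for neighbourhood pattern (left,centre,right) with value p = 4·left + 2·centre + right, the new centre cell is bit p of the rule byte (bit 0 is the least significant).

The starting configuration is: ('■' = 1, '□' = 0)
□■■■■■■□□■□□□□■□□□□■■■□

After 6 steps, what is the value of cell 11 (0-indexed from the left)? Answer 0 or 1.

0

k=0  □■■■■■■□□■□□□□■□□□□■■■□
k=1  □□■■■■■□□■□□□□■□□□□□■■□
k=2  □□□■■■■□□■□□□□■□□□□□□■□
k=3  □□□□■■■□□■□□□□■□□□□□□■□
k=4  □□□□□■■□□■□□□□■□□□□□□■□
k=5  □□□□□□■□□■□□□□■□□□□□□■□
k=6  □□□□□□■□□■□□□□■□□□□□□■□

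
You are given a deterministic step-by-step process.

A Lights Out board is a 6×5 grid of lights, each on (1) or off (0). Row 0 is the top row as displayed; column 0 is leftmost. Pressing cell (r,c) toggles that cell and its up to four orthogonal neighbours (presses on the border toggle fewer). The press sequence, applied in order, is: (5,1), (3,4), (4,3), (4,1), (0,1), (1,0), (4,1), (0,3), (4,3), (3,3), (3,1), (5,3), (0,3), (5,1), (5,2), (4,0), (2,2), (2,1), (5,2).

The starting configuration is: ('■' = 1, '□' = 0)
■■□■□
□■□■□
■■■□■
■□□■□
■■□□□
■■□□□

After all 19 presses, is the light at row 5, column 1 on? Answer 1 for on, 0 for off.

1

k=0  ■■□■□
□■□■□
■■■□■
■□□■□
■■□□□
■■□□□
k=1  ■■□■□
□■□■□
■■■□■
■□□■□
■□□□□
□□■□□
k=2  ■■□■□
□■□■□
■■■□□
■□□□■
■□□□■
□□■□□
k=3  ■■□■□
□■□■□
■■■□□
■□□■■
■□■■□
□□■■□
k=4  ■■□■□
□■□■□
■■■□□
■■□■■
□■□■□
□■■■□
k=5  □□■■□
□□□■□
■■■□□
■■□■■
□■□■□
□■■■□
k=6  ■□■■□
■■□■□
□■■□□
■■□■■
□■□■□
□■■■□
k=7  ■□■■□
■■□■□
□■■□□
■□□■■
■□■■□
□□■■□
k=8  ■□□□■
■■□□□
□■■□□
■□□■■
■□■■□
□□■■□
k=9  ■□□□■
■■□□□
□■■□□
■□□□■
■□□□■
□□■□□
k=10  ■□□□■
■■□□□
□■■■□
■□■■□
■□□■■
□□■□□
k=11  ■□□□■
■■□□□
□□■■□
□■□■□
■■□■■
□□■□□
k=12  ■□□□■
■■□□□
□□■■□
□■□■□
■■□□■
□□□■■
k=13  ■□■■□
■■□■□
□□■■□
□■□■□
■■□□■
□□□■■
k=14  ■□■■□
■■□■□
□□■■□
□■□■□
■□□□■
■■■■■
k=15  ■□■■□
■■□■□
□□■■□
□■□■□
■□■□■
■□□□■
k=16  ■□■■□
■■□■□
□□■■□
■■□■□
□■■□■
□□□□■
k=17  ■□■■□
■■■■□
□■□□□
■■■■□
□■■□■
□□□□■
k=18  ■□■■□
■□■■□
■□■□□
■□■■□
□■■□■
□□□□■
k=19  ■□■■□
■□■■□
■□■□□
■□■■□
□■□□■
□■■■■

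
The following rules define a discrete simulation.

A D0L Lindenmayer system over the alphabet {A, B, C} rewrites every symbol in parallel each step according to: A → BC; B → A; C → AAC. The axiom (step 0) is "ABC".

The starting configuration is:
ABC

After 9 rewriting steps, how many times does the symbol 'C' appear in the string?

step 0: ABC
step 1: BCAAAC
step 2: AAACBCBCBCAAC
step 3: BCBCBCAACAAACAAACAAACBCBCAAC
step 4: AAACAAACAAACBCBCAACBCBCBCAACBCBCBCAACBCBCBCAACAAACAAACBCBCAAC
step 5: BCBCBCAACBCBCBCAACBCBCBCAACAAACAAACBCBCAACAAACAAACAAACBCBC…CBCAACAAACAAACAAACBCBCAACBCBCBCAACBCBCBCAACAAACAAACBCBCAAC  (len 132)
step 6: AAACAAACAAACBCBCAACAAACAAACAAACBCBCAACAAACAAACAAACBCBCAACB…CBCAACAAACAAACAAACBCBCAACBCBCBCAACBCBCBCAACAAACAAACBCBCAAC  (len 287)
step 7: BCBCBCAACBCBCBCAACBCBCBCAACAAACAAACBCBCAACBCBCBCAACBCBCBCA…CBCAACAAACAAACAAACBCBCAACBCBCBCAACBCBCBCAACAAACAAACBCBCAAC  (len 622)
step 8: AAACAAACAAACBCBCAACAAACAAACAAACBCBCAACAAACAAACAAACBCBCAACB…CBCAACAAACAAACAAACBCBCAACBCBCBCAACBCBCBCAACAAACAAACBCBCAAC  (len 1351)
step 9: BCBCBCAACBCBCBCAACBCBCBCAACAAACAAACBCBCAACBCBCBCAACBCBCBCA…CBCAACAAACAAACAAACBCBCAACBCBCBCAACBCBCBCAACAAACAAACBCBCAAC  (len 2930)

1078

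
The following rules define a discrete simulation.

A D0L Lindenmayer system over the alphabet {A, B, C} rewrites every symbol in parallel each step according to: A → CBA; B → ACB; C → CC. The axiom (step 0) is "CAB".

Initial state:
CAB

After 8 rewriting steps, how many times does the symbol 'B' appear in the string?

256

t=0: CAB
t=1: CCCBAACB
t=2: CCCCCCACBCBACBACCACB
t=3: CCCCCCCCCCCCCBACCACBCCACBCBACCACBCBACCCCCBACCACB
t=4: CCCCCCCCCCCCCCCCCCCCCCCCCCACBCBACCCCCBACCACBCCCCCBACCACBCCACBCBACCCCCBACCACBCCACBCBACCCCCCCCCCACBCBACCCCCBACCACB
t=5: CCCCCCCCCCCCCCCCCCCCCCCCCCCCCCCCCCCCCCCCCCCCCCCCCCCCCBACCA…CCCCCCCCCCCCCCCBACCACBCCACBCBACCCCCCCCCCACBCBACCCCCBACCACB  (len 256)
t=6: CCCCCCCCCCCCCCCCCCCCCCCCCCCCCCCCCCCCCCCCCCCCCCCCCCCCCCCCCC…CCCCCCCCCCCCCCCBACCACBCCACBCBACCCCCCCCCCACBCBACCCCCBACCACB  (len 576)
t=7: CCCCCCCCCCCCCCCCCCCCCCCCCCCCCCCCCCCCCCCCCCCCCCCCCCCCCCCCCC…CCCCCCCCCCCCCCCBACCACBCCACBCBACCCCCCCCCCACBCBACCCCCBACCACB  (len 1280)
t=8: CCCCCCCCCCCCCCCCCCCCCCCCCCCCCCCCCCCCCCCCCCCCCCCCCCCCCCCCCC…CCCCCCCCCCCCCCCBACCACBCCACBCBACCCCCCCCCCACBCBACCCCCBACCACB  (len 2816)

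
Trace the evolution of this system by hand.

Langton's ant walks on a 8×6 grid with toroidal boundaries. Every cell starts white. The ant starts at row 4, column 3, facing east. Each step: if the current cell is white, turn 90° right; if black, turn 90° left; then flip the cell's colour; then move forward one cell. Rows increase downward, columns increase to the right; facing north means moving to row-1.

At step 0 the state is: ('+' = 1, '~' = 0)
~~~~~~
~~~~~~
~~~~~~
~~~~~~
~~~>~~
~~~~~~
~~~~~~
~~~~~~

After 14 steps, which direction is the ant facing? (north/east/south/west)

0) ~~~~~~
~~~~~~
~~~~~~
~~~~~~
~~~>~~
~~~~~~
~~~~~~
~~~~~~
1) ~~~~~~
~~~~~~
~~~~~~
~~~~~~
~~~+~~
~~~v~~
~~~~~~
~~~~~~
2) ~~~~~~
~~~~~~
~~~~~~
~~~~~~
~~~+~~
~~<+~~
~~~~~~
~~~~~~
3) ~~~~~~
~~~~~~
~~~~~~
~~~~~~
~~^+~~
~~++~~
~~~~~~
~~~~~~
4) ~~~~~~
~~~~~~
~~~~~~
~~~~~~
~~+>~~
~~++~~
~~~~~~
~~~~~~
5) ~~~~~~
~~~~~~
~~~~~~
~~~^~~
~~+~~~
~~++~~
~~~~~~
~~~~~~
6) ~~~~~~
~~~~~~
~~~~~~
~~~+>~
~~+~~~
~~++~~
~~~~~~
~~~~~~
7) ~~~~~~
~~~~~~
~~~~~~
~~~++~
~~+~v~
~~++~~
~~~~~~
~~~~~~
8) ~~~~~~
~~~~~~
~~~~~~
~~~++~
~~+<+~
~~++~~
~~~~~~
~~~~~~
9) ~~~~~~
~~~~~~
~~~~~~
~~~^+~
~~+++~
~~++~~
~~~~~~
~~~~~~
10) ~~~~~~
~~~~~~
~~~~~~
~~<~+~
~~+++~
~~++~~
~~~~~~
~~~~~~
11) ~~~~~~
~~~~~~
~~^~~~
~~+~+~
~~+++~
~~++~~
~~~~~~
~~~~~~
12) ~~~~~~
~~~~~~
~~+>~~
~~+~+~
~~+++~
~~++~~
~~~~~~
~~~~~~
13) ~~~~~~
~~~~~~
~~++~~
~~+v+~
~~+++~
~~++~~
~~~~~~
~~~~~~
14) ~~~~~~
~~~~~~
~~++~~
~~<++~
~~+++~
~~++~~
~~~~~~
~~~~~~

west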